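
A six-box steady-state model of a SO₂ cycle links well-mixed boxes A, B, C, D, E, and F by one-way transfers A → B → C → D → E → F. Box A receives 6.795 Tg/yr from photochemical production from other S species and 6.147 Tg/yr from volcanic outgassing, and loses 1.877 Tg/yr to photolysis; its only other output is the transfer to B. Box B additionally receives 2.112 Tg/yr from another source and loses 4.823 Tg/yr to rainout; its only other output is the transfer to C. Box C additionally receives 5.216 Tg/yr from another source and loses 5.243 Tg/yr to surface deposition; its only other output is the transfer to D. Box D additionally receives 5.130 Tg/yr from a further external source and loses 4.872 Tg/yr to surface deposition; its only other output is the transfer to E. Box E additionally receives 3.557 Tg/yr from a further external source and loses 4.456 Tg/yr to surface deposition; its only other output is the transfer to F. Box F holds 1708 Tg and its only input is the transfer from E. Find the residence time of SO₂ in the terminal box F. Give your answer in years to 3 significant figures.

222 yr

Box A: F(A→B) = (6.795 + 6.147) − 1.877 = 11.065 Tg/yr.
Box B: F(B→C) = (11.065 + 2.112) − 4.823 = 8.3540 Tg/yr.
Box C: F(C→D) = (8.3540 + 5.216) − 5.243 = 8.3270 Tg/yr.
Box D: F(D→E) = (8.3270 + 5.130) − 4.872 = 8.5850 Tg/yr.
Box E: F(E→F) = (8.5850 + 3.557) − 4.456 = 7.6860 Tg/yr.
Box F throughput = its input = 7.6860 Tg/yr; τ = 1708 / 7.6860 = 222.2 yr.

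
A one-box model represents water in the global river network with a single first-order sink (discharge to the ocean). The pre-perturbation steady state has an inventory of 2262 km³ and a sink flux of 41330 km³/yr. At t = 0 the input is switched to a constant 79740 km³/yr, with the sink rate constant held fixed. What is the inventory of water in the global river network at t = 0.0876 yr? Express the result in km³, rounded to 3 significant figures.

The sink rate constant is k = F₀/M₀ = 41330/2262 = 18.27 yr⁻¹.
Solving dM/dt = F₁ − kM with M(0) = M₀ gives M(t) = F₁/k + (M₀ − F₁/k)·e^(−kt).
F₁/k = 79740/18.27 = 4364.2 km³; kt = 18.27 × 0.0876 = 1.601, e^(−kt) = 0.2018.
M(0.0876) = 4364.2 + (2262 − 4364.2) × 0.2018 = 4364.2 − 424.2 = 3940.0 km³.

3940 km³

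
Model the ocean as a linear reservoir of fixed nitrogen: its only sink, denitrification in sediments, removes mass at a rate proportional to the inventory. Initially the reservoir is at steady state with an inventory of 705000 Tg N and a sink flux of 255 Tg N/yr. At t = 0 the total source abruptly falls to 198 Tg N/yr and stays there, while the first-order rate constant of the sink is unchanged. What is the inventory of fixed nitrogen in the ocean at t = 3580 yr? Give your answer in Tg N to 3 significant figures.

τ = M₀/F₀ = 705000/255 = 2765 yr; rate constant k = 1/τ.
New steady state M_∞ = F₁/k = F₁·τ = 198 × 2765 = 547410 Tg N.
M(t) = M_∞ + (M₀ − M_∞)·e^(−t/τ); t/τ = 3580/2765 = 1.295, so e^(−t/τ) = 0.2739.
M(t) = 547410 + 157600 × 0.2739 = 590580 Tg N.

591000 Tg N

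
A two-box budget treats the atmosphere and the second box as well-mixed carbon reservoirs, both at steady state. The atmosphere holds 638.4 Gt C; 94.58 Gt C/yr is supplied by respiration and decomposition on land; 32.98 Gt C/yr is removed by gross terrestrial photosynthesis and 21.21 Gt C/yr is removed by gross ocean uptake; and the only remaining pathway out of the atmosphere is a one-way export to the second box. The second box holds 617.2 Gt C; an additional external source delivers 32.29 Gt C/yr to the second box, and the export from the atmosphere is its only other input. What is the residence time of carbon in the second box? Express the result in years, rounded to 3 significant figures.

8.49 yr

Balance the atmosphere: ΣF_in = 94.580 Gt C/yr.
Export to the second box = ΣF_in − (32.98 + 21.21) = 40.390 Gt C/yr.
Total input to the second box = 40.390 + 32.29 = 72.680 Gt C/yr; at steady state this equals its total output.
τ = M / F = 617.2 / 72.680 = 8.492 yr.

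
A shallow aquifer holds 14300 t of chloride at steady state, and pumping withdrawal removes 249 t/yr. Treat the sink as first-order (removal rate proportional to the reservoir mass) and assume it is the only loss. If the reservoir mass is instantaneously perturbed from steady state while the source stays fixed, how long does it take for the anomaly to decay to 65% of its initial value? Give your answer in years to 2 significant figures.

25 yr

For a linear reservoir the anomaly decays as exp(−t/τ) with τ = M/F = 14300/249 = 57.43 yr.
exp(−t/τ) = 0.65 ⇒ t = −τ ln(0.65) = 57.43 × 0.4308 = 24.74 yr.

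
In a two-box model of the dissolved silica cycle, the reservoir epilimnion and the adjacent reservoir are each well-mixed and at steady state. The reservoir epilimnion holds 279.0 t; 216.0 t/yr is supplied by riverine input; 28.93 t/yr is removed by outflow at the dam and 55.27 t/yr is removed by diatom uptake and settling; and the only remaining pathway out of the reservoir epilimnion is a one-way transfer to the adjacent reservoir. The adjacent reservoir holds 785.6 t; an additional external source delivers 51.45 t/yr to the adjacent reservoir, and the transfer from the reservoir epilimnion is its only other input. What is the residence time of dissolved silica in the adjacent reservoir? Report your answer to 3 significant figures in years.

4.29 yr

Balance the reservoir epilimnion: ΣF_in = 216.00 t/yr.
Transfer to the adjacent reservoir = ΣF_in − (28.93 + 55.27) = 131.80 t/yr.
Total input to the adjacent reservoir = 131.80 + 51.45 = 183.25 t/yr; at steady state this equals its total output.
τ = M / F = 785.6 / 183.25 = 4.287 yr.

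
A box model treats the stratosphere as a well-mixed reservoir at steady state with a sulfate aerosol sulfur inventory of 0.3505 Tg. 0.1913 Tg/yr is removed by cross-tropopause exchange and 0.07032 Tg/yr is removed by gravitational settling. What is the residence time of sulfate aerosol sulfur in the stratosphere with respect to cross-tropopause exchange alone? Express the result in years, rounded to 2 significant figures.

1.8 yr

Residence time with respect to a single sink: τ = M / F_sink.
τ = 0.3505 / 0.1913 = 1.832 yr.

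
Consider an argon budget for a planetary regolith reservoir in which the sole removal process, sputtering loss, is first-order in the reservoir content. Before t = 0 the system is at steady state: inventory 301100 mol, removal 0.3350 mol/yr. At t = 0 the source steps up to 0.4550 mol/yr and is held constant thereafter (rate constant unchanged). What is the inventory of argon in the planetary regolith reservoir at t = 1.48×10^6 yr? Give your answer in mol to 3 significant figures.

388000 mol

Residence time τ = M₀/F₀ = 898800 yr. The eventual steady state is M_∞ = M₀·(F₁/F₀) = 301100 × 0.4550/0.3350 = 408960 mol.
The anomaly ΔM(t) = M(t) − M_∞ decays as ΔM₀·e^(−t/τ) with ΔM₀ = 301100 − 408960 = −107900 mol.
At t = 1.48×10^6 yr, e^(−t/τ) = e^(−1.647) = 0.1927, so ΔM = −20780 mol and M = 408960 − 20780 = 388170 mol.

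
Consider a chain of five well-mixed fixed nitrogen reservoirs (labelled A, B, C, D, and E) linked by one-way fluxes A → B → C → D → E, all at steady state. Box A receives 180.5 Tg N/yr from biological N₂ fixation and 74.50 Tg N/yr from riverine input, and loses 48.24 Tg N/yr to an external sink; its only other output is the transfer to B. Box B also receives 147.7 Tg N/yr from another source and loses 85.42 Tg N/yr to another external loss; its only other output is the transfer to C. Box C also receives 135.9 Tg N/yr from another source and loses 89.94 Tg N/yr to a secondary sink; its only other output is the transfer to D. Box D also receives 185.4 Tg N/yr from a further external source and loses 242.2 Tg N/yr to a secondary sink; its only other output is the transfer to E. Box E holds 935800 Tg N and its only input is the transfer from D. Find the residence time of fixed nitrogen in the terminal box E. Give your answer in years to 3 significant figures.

Box A: F(A→B) = (180.5 + 74.50) − 48.24 = 206.76 Tg N/yr.
Box B: F(B→C) = (206.76 + 147.7) − 85.42 = 269.04 Tg N/yr.
Box C: F(C→D) = (269.04 + 135.9) − 89.94 = 315.00 Tg N/yr.
Box D: F(D→E) = (315.00 + 185.4) − 242.2 = 258.20 Tg N/yr.
Box E throughput = its input = 258.20 Tg N/yr; τ = 935800 / 258.20 = 3624 yr.

3620 yr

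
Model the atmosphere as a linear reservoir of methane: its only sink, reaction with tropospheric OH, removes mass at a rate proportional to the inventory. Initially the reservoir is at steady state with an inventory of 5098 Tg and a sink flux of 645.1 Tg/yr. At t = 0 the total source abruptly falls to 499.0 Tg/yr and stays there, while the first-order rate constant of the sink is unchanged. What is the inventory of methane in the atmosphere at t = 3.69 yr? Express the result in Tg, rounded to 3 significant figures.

τ = M₀/F₀ = 5098/645.1 = 7.903 yr; rate constant k = 1/τ.
New steady state M_∞ = F₁/k = F₁·τ = 499.0 × 7.903 = 3943.4 Tg.
M(t) = M_∞ + (M₀ − M_∞)·e^(−t/τ); t/τ = 3.69/7.903 = 0.4669, so e^(−t/τ) = 0.6269.
M(t) = 3943.4 + 1155 × 0.6269 = 4667.3 Tg.

4670 Tg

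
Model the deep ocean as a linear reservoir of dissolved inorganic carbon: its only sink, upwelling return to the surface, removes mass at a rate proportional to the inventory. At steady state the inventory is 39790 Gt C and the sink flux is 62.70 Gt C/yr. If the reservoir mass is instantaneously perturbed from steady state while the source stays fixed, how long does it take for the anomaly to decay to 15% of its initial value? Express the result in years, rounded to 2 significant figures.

For a linear reservoir the anomaly decays as exp(−t/τ) with τ = M/F = 39790/62.70 = 634.6 yr.
exp(−t/τ) = 0.15 ⇒ t = −τ ln(0.15) = 634.6 × 1.897 = 1204 yr.

1200 yr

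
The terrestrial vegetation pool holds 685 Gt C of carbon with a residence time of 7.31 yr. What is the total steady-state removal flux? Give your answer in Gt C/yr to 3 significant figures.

F = M / τ = 685 / 7.31 = 93.71 Gt C/yr.

93.7 Gt C/yr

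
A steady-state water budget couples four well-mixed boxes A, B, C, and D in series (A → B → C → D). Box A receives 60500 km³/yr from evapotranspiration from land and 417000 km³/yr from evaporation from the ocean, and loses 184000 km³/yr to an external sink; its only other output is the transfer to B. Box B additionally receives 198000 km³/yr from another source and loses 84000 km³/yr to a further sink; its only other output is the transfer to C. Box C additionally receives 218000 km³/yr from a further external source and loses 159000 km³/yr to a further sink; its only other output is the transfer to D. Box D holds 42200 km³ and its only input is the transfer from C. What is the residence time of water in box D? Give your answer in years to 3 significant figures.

0.0905 yr

Box A: F(A→B) = (60500 + 417000) − 184000 = 293500 km³/yr.
Box B: F(B→C) = (293500 + 198000) − 84000 = 407500 km³/yr.
Box C: F(C→D) = (407500 + 218000) − 159000 = 466500 km³/yr.
Box D throughput = its input = 466500 km³/yr; τ = 42200 / 466500 = 0.09046 yr.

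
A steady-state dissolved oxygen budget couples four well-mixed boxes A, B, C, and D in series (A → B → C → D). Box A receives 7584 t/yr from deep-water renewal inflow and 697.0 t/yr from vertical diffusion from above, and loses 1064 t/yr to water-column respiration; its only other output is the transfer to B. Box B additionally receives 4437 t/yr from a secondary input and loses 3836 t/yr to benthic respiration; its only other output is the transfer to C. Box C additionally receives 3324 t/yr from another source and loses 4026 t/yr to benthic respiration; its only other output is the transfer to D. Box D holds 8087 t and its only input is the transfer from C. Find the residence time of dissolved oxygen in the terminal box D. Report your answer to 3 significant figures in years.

1.14 yr

Box A: F(A→B) = (7584 + 697.0) − 1064 = 7217.0 t/yr.
Box B: F(B→C) = (7217.0 + 4437) − 3836 = 7818.0 t/yr.
Box C: F(C→D) = (7818.0 + 3324) − 4026 = 7116.0 t/yr.
Box D throughput = its input = 7116.0 t/yr; τ = 8087 / 7116.0 = 1.136 yr.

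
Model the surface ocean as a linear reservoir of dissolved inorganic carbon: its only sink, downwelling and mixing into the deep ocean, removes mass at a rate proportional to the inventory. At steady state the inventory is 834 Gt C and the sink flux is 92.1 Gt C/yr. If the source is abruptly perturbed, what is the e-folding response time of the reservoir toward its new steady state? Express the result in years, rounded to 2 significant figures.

For a linear reservoir the response time equals the residence time τ = M/F.
τ = 834 / 92.1 = 9.055 yr.

9.1 yr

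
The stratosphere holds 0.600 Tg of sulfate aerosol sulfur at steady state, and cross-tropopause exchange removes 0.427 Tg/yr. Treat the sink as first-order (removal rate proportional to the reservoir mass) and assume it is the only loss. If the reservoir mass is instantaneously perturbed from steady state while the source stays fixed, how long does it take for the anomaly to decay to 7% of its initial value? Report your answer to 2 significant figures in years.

3.7 yr

For a linear reservoir the anomaly decays as exp(−t/τ) with τ = M/F = 0.600/0.427 = 1.405 yr.
exp(−t/τ) = 0.07 ⇒ t = −τ ln(0.07) = 1.405 × 2.659 = 3.737 yr.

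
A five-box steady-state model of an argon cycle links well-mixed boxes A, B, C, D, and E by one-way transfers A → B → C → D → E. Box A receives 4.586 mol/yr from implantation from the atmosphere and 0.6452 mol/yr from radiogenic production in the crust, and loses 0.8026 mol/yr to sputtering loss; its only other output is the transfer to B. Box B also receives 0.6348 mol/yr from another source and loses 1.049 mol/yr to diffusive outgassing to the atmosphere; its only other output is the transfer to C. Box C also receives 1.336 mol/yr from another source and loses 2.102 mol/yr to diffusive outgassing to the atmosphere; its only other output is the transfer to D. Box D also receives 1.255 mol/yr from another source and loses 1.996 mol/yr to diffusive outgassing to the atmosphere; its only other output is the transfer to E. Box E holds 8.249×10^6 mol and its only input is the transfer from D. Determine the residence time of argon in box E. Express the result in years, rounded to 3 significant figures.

3.29×10^6 yr

Box A: F(A→B) = (4.586 + 0.6452) − 0.8026 = 4.4286 mol/yr.
Box B: F(B→C) = (4.4286 + 0.6348) − 1.049 = 4.0144 mol/yr.
Box C: F(C→D) = (4.0144 + 1.336) − 2.102 = 3.2484 mol/yr.
Box D: F(D→E) = (3.2484 + 1.255) − 1.996 = 2.5074 mol/yr.
Box E throughput = its input = 2.5074 mol/yr; τ = 8.249×10^6 / 2.5074 = 3.290×10^6 yr.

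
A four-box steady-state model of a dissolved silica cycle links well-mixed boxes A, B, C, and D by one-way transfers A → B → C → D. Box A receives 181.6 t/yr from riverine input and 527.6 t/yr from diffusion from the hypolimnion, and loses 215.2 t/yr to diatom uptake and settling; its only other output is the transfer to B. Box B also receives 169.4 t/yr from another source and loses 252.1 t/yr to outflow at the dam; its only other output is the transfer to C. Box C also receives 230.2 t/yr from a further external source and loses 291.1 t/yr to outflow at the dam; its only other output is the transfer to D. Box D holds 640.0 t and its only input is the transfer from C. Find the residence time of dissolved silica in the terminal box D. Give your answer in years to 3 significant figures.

1.83 yr

Box A: F(A→B) = (181.6 + 527.6) − 215.2 = 494.00 t/yr.
Box B: F(B→C) = (494.00 + 169.4) − 252.1 = 411.30 t/yr.
Box C: F(C→D) = (411.30 + 230.2) − 291.1 = 350.40 t/yr.
Box D throughput = its input = 350.40 t/yr; τ = 640.0 / 350.40 = 1.826 yr.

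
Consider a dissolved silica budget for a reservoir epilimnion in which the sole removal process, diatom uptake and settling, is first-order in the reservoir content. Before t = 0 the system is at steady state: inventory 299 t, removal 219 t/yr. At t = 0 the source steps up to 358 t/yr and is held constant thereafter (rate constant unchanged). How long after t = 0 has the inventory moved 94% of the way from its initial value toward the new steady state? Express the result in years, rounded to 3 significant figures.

τ = M₀/F₀ = 299/219 = 1.365 yr.
The remaining gap fraction is e^(−t/τ); 94% covered ⇒ e^(−t/τ) = 0.0600.
t = −τ ln(0.0600) = 1.365 × 2.813 = 3.841 yr.

3.84 yr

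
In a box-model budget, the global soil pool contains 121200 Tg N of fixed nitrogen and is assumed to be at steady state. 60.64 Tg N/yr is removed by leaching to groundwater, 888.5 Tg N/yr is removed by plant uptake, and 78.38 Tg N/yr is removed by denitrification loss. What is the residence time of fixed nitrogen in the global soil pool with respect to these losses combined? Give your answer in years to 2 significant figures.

Total removal = 60.64 + 888.5 + 78.38 = 1027.5 Tg N/yr.
τ = M / ΣF_out = 121200 / 1027.5 = 118.0 yr.

120 yr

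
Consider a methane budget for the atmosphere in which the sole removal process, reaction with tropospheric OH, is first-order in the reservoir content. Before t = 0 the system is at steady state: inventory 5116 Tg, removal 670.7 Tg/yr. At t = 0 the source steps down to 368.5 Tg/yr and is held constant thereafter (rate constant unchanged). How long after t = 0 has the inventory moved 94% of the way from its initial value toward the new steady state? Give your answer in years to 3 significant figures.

21.5 yr

τ = M₀/F₀ = 5116/670.7 = 7.628 yr.
The remaining gap fraction is e^(−t/τ); 94% covered ⇒ e^(−t/τ) = 0.0600.
t = −τ ln(0.0600) = 7.628 × 2.813 = 21.46 yr.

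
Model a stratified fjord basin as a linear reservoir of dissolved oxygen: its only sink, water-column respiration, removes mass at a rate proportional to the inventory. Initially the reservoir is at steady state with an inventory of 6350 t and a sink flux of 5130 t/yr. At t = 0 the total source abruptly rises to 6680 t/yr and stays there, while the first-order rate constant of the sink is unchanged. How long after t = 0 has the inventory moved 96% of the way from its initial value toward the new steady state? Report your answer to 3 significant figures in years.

3.98 yr

τ = M₀/F₀ = 6350/5130 = 1.238 yr.
The remaining gap fraction is e^(−t/τ); 96% covered ⇒ e^(−t/τ) = 0.0400.
t = −τ ln(0.0400) = 1.238 × 3.219 = 3.984 yr.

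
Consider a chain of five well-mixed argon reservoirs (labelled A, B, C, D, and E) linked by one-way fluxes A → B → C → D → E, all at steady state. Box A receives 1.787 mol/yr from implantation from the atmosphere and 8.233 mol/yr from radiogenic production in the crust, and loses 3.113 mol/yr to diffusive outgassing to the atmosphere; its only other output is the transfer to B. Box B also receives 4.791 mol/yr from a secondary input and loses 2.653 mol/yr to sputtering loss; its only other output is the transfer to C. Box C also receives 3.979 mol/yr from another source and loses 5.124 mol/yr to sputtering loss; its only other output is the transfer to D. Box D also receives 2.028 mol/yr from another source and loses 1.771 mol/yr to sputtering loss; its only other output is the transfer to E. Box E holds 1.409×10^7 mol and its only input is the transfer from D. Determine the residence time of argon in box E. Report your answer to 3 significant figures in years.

Box A: F(A→B) = (1.787 + 8.233) − 3.113 = 6.9070 mol/yr.
Box B: F(B→C) = (6.9070 + 4.791) − 2.653 = 9.0450 mol/yr.
Box C: F(C→D) = (9.0450 + 3.979) − 5.124 = 7.9000 mol/yr.
Box D: F(D→E) = (7.9000 + 2.028) − 1.771 = 8.1570 mol/yr.
Box E throughput = its input = 8.1570 mol/yr; τ = 1.409×10^7 / 8.1570 = 1.727×10^6 yr.

1.73×10^6 yr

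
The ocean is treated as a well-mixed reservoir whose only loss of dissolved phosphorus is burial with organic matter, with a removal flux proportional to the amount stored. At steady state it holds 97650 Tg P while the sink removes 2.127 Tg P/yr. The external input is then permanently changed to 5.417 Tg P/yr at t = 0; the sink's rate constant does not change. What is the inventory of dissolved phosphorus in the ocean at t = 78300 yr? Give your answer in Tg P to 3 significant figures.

221000 Tg P

Residence time τ = M₀/F₀ = 45910 yr. The eventual steady state is M_∞ = M₀·(F₁/F₀) = 97650 × 5.417/2.127 = 248690 Tg P.
The anomaly ΔM(t) = M(t) − M_∞ decays as ΔM₀·e^(−t/τ) with ΔM₀ = 97650 − 248690 = −151000 Tg P.
At t = 78300 yr, e^(−t/τ) = e^(−1.706) = 0.1817, so ΔM = −27440 Tg P and M = 248690 − 27440 = 221250 Tg P.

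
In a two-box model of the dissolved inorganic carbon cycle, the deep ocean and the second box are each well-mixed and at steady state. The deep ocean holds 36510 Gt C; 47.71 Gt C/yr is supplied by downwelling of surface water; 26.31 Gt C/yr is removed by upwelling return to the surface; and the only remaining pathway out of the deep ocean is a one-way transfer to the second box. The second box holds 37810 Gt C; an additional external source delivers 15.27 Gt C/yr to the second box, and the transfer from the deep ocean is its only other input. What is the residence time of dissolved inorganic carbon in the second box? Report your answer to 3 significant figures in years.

Balance the deep ocean: ΣF_in = 47.710 Gt C/yr.
Transfer to the second box = ΣF_in − (26.31) = 21.400 Gt C/yr.
Total input to the second box = 21.400 + 15.27 = 36.670 Gt C/yr; at steady state this equals its total output.
τ = M / F = 37810 / 36.670 = 1031 yr.

1030 yr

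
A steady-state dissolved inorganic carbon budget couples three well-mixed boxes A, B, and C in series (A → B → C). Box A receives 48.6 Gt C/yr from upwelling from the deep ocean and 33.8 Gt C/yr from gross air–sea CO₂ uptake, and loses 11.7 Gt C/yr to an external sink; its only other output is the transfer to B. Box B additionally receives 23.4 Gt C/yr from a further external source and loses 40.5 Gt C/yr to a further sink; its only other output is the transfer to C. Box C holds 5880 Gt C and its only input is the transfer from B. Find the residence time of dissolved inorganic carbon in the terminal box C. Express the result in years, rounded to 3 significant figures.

Box A: F(A→B) = (48.6 + 33.8) − 11.7 = 70.700 Gt C/yr.
Box B: F(B→C) = (70.700 + 23.4) − 40.5 = 53.600 Gt C/yr.
Box C throughput = its input = 53.600 Gt C/yr; τ = 5880 / 53.600 = 109.7 yr.

110 yr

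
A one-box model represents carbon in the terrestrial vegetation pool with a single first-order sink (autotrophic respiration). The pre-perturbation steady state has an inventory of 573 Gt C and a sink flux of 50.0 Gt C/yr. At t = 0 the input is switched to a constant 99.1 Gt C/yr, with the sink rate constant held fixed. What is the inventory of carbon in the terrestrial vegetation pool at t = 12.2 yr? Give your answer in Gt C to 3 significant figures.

942 Gt C

Residence time τ = M₀/F₀ = 11.46 yr. The eventual steady state is M_∞ = M₀·(F₁/F₀) = 573 × 99.1/50.0 = 1135.7 Gt C.
The anomaly ΔM(t) = M(t) − M_∞ decays as ΔM₀·e^(−t/τ) with ΔM₀ = 573 − 1135.7 = −562.7 Gt C.
At t = 12.2 yr, e^(−t/τ) = e^(−1.065) = 0.3449, so ΔM = −194.1 Gt C and M = 1135.7 − 194.1 = 941.63 Gt C.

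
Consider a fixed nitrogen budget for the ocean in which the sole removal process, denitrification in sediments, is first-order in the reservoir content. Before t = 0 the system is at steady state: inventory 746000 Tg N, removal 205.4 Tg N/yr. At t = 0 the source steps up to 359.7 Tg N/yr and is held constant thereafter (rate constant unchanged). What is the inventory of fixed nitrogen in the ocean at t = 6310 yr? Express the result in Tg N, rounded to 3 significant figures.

Residence time τ = M₀/F₀ = 3632 yr. The eventual steady state is M_∞ = M₀·(F₁/F₀) = 746000 × 359.7/205.4 = 1.3064×10^6 Tg N.
The anomaly ΔM(t) = M(t) − M_∞ decays as ΔM₀·e^(−t/τ) with ΔM₀ = 746000 − 1.3064×10^6 = −560400 Tg N.
At t = 6310 yr, e^(−t/τ) = e^(−1.737) = 0.1760, so ΔM = −98620 Tg N and M = 1.3064×10^6 − 98620 = 1.2078×10^6 Tg N.

1.21×10^6 Tg N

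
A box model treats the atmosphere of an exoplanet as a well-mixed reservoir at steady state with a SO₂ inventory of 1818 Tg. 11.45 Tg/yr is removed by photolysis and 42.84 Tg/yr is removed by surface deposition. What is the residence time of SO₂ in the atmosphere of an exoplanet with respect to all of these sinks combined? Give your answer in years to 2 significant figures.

Total removal flux = 11.45 + 42.84 = 54.290 Tg/yr.
τ = M / ΣF_out = 1818 / 54.290 = 33.49 yr.

33 yr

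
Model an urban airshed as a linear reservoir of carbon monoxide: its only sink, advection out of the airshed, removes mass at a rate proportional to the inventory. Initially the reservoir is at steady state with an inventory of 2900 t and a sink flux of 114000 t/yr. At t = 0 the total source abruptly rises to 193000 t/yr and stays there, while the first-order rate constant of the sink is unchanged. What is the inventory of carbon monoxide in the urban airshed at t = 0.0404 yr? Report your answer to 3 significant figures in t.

The sink rate constant is k = F₀/M₀ = 114000/2900 = 39.31 yr⁻¹.
Solving dM/dt = F₁ − kM with M(0) = M₀ gives M(t) = F₁/k + (M₀ − F₁/k)·e^(−kt).
F₁/k = 193000/39.31 = 4909.6 t; kt = 39.31 × 0.0404 = 1.588, e^(−kt) = 0.2043.
M(0.0404) = 4909.6 + (2900 − 4909.6) × 0.2043 = 4909.6 − 410.6 = 4499.1 t.

4500 t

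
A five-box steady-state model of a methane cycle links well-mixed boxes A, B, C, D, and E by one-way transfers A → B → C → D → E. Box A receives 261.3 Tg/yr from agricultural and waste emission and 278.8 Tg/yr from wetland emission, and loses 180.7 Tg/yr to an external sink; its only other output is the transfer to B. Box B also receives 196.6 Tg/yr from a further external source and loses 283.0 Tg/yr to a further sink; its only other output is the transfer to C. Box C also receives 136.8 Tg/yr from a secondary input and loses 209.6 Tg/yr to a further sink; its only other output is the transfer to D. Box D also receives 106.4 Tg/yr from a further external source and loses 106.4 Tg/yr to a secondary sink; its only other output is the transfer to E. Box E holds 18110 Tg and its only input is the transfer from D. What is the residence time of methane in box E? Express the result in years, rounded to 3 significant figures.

90.5 yr

Box A: F(A→B) = (261.3 + 278.8) − 180.7 = 359.40 Tg/yr.
Box B: F(B→C) = (359.40 + 196.6) − 283.0 = 273.00 Tg/yr.
Box C: F(C→D) = (273.00 + 136.8) − 209.6 = 200.20 Tg/yr.
Box D: F(D→E) = (200.20 + 106.4) − 106.4 = 200.20 Tg/yr.
Box E throughput = its input = 200.20 Tg/yr; τ = 18110 / 200.20 = 90.46 yr.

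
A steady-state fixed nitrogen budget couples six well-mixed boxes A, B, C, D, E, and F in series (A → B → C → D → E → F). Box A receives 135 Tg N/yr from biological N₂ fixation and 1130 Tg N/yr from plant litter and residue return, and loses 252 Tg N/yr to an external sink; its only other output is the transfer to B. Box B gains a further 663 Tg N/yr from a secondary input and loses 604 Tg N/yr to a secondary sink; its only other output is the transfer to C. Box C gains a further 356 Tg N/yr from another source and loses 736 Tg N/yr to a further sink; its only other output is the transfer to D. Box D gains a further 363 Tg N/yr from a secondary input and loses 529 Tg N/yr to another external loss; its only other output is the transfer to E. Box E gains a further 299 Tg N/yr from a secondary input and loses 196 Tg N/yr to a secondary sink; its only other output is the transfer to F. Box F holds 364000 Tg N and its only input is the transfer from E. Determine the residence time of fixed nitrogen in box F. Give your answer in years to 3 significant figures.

Box A: F(A→B) = (135 + 1130) − 252 = 1013.0 Tg N/yr.
Box B: F(B→C) = (1013.0 + 663) − 604 = 1072.0 Tg N/yr.
Box C: F(C→D) = (1072.0 + 356) − 736 = 692.00 Tg N/yr.
Box D: F(D→E) = (692.00 + 363) − 529 = 526.00 Tg N/yr.
Box E: F(E→F) = (526.00 + 299) − 196 = 629.00 Tg N/yr.
Box F throughput = its input = 629.00 Tg N/yr; τ = 364000 / 629.00 = 578.7 yr.

579 yr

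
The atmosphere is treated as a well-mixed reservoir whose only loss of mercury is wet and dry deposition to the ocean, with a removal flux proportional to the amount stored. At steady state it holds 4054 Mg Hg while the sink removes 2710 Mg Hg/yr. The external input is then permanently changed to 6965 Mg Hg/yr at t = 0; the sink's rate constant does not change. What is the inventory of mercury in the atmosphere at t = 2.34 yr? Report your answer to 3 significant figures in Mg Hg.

9090 Mg Hg

The sink rate constant is k = F₀/M₀ = 2710/4054 = 0.6685 yr⁻¹.
Solving dM/dt = F₁ − kM with M(0) = M₀ gives M(t) = F₁/k + (M₀ − F₁/k)·e^(−kt).
F₁/k = 6965/0.6685 = 10419 Mg Hg; kt = 0.6685 × 2.34 = 1.564, e^(−kt) = 0.2092.
M(2.34) = 10419 + (4054 − 10419) × 0.2092 = 10419 − 1332 = 9087.3 Mg Hg.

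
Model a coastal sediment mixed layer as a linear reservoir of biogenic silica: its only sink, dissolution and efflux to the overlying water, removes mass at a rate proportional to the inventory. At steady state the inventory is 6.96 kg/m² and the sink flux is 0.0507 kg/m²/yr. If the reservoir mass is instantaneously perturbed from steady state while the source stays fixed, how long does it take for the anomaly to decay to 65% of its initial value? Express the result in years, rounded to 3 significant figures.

59.1 yr

For a linear reservoir the anomaly decays as exp(−t/τ) with τ = M/F = 6.96/0.0507 = 137.3 yr.
exp(−t/τ) = 0.65 ⇒ t = −τ ln(0.65) = 137.3 × 0.4308 = 59.14 yr.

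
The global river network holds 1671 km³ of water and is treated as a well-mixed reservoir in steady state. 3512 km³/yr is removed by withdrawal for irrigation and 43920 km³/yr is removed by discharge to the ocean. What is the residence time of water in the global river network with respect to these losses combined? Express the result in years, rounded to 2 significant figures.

Total removal = 3512 + 43920 = 47432 km³/yr.
τ = M / ΣF_out = 1671 / 47432 = 0.03523 yr.

0.035 yr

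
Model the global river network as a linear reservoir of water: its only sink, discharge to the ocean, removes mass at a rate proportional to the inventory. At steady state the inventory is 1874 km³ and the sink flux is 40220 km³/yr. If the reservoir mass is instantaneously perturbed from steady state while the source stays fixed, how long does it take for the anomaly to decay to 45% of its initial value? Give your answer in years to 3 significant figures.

0.0372 yr

For a linear reservoir the anomaly decays as exp(−t/τ) with τ = M/F = 1874/40220 = 0.04659 yr.
exp(−t/τ) = 0.45 ⇒ t = −τ ln(0.45) = 0.04659 × 0.7985 = 0.03721 yr.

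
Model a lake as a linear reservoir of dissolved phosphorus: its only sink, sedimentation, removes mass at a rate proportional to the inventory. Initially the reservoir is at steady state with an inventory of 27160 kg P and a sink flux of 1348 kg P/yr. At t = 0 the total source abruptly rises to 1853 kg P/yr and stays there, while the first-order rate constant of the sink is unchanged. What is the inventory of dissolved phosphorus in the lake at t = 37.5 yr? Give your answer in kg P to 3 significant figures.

35800 kg P

Residence time τ = M₀/F₀ = 20.15 yr. The eventual steady state is M_∞ = M₀·(F₁/F₀) = 27160 × 1853/1348 = 37335 kg P.
The anomaly ΔM(t) = M(t) − M_∞ decays as ΔM₀·e^(−t/τ) with ΔM₀ = 27160 − 37335 = −10170 kg P.
At t = 37.5 yr, e^(−t/τ) = e^(−1.861) = 0.1555, so ΔM = −1582 kg P and M = 37335 − 1582 = 35753 kg P.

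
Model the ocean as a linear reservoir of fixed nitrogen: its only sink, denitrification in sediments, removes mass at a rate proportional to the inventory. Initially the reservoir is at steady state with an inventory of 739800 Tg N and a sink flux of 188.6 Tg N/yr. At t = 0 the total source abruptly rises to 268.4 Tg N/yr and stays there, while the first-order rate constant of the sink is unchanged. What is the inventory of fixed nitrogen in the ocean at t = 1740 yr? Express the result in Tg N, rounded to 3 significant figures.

The sink rate constant is k = F₀/M₀ = 188.6/739800 = 0.0002549 yr⁻¹.
Solving dM/dt = F₁ − kM with M(0) = M₀ gives M(t) = F₁/k + (M₀ − F₁/k)·e^(−kt).
F₁/k = 268.4/0.0002549 = 1.0528×10^6 Tg N; kt = 0.0002549 × 1740 = 0.4436, e^(−kt) = 0.6417.
M(1740) = 1.0528×10^6 + (739800 − 1.0528×10^6) × 0.6417 = 1.0528×10^6 − 200900 = 851950 Tg N.

852000 Tg N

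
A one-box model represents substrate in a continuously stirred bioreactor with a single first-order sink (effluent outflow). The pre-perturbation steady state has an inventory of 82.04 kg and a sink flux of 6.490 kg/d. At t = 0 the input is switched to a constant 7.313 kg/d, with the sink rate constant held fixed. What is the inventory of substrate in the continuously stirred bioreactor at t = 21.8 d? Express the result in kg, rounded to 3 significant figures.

90.6 kg

τ = M₀/F₀ = 82.04/6.490 = 12.64 d; rate constant k = 1/τ.
New steady state M_∞ = F₁/k = F₁·τ = 7.313 × 12.64 = 92.444 kg.
M(t) = M_∞ + (M₀ − M_∞)·e^(−t/τ); t/τ = 21.8/12.64 = 1.725, so e^(−t/τ) = 0.1783.
M(t) = 92.444 − 10.40 × 0.1783 = 90.589 kg.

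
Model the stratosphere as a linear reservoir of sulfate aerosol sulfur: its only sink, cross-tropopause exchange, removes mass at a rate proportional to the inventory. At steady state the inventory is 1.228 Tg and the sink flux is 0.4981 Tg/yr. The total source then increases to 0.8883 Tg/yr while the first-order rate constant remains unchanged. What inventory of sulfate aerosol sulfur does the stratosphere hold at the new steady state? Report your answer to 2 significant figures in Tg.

2.2 Tg

Rate constant k = F/M = 0.4981 / 1.228 = 0.4056 yr⁻¹.
At the new steady state, source = k·M_new ⇒ M_new = 0.8883 / 0.4056 = 2.190 Tg.
(Equivalently M_new = M × F_new/F_old = 1.228 × 0.8883/0.4981.)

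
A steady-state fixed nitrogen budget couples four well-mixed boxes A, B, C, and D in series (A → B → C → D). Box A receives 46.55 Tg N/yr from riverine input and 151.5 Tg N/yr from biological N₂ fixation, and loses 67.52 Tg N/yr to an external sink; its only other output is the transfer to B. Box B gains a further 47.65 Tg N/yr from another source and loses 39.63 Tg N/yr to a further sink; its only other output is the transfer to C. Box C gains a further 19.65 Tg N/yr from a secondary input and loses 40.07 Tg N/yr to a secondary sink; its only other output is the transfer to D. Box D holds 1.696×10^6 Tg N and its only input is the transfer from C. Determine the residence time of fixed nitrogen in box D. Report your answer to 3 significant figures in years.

Box A: F(A→B) = (46.55 + 151.5) − 67.52 = 130.53 Tg N/yr.
Box B: F(B→C) = (130.53 + 47.65) − 39.63 = 138.55 Tg N/yr.
Box C: F(C→D) = (138.55 + 19.65) − 40.07 = 118.13 Tg N/yr.
Box D throughput = its input = 118.13 Tg N/yr; τ = 1.696×10^6 / 118.13 = 14360 yr.

14400 yr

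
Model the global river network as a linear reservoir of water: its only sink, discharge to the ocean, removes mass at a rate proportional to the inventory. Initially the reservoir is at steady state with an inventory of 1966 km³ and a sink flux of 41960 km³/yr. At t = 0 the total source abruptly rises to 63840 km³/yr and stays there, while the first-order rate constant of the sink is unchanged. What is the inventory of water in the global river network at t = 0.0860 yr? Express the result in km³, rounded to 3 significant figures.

2830 km³

The sink rate constant is k = F₀/M₀ = 41960/1966 = 21.34 yr⁻¹.
Solving dM/dt = F₁ − kM with M(0) = M₀ gives M(t) = F₁/k + (M₀ − F₁/k)·e^(−kt).
F₁/k = 63840/21.34 = 2991.2 km³; kt = 21.34 × 0.0860 = 1.835, e^(−kt) = 0.1595.
M(0.0860) = 2991.2 + (1966 − 2991.2) × 0.1595 = 2991.2 − 163.6 = 2827.6 km³.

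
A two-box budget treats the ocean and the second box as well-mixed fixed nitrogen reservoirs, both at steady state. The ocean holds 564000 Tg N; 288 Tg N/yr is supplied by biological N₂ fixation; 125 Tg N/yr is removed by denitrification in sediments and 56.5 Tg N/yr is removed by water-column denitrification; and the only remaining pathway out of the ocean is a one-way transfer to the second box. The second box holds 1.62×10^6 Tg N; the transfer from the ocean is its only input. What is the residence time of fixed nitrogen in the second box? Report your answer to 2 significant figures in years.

Balance the ocean: ΣF_in = 288.00 Tg N/yr.
Transfer to the second box = ΣF_in − (125 + 56.5) = 106.50 Tg N/yr.
At steady state the output of the second box equals its input, 106.50 Tg N/yr.
τ = M / F = 1.62×10^6 / 106.50 = 15210 yr.

15000 yr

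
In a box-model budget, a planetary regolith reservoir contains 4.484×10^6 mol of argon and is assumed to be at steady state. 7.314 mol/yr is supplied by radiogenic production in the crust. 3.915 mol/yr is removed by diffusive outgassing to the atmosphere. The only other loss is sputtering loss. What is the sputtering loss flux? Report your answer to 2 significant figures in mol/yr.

3.4 mol/yr

At steady state ΣF_in = ΣF_out.
ΣF_in = 7.3140 mol/yr.
Sputtering loss flux = ΣF_in − (3.915) = 7.3140 − 3.915 = 3.399 mol/yr.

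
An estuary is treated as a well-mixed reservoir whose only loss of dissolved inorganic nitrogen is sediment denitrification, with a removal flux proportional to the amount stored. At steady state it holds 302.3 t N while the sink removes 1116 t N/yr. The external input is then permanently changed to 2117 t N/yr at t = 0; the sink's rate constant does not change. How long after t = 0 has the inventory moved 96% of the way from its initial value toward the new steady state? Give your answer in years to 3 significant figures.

τ = M₀/F₀ = 302.3/1116 = 0.2709 yr.
The remaining gap fraction is e^(−t/τ); 96% covered ⇒ e^(−t/τ) = 0.0400.
t = −τ ln(0.0400) = 0.2709 × 3.219 = 0.8719 yr.

0.872 yr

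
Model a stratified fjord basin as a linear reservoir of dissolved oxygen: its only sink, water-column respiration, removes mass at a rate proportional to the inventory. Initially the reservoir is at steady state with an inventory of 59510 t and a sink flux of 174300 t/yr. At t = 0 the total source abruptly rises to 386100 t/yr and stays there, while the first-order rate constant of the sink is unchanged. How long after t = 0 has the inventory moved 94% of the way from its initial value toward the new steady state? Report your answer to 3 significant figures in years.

τ = M₀/F₀ = 59510/174300 = 0.3414 yr.
The remaining gap fraction is e^(−t/τ); 94% covered ⇒ e^(−t/τ) = 0.0600.
t = −τ ln(0.0600) = 0.3414 × 2.813 = 0.9606 yr.

0.961 yr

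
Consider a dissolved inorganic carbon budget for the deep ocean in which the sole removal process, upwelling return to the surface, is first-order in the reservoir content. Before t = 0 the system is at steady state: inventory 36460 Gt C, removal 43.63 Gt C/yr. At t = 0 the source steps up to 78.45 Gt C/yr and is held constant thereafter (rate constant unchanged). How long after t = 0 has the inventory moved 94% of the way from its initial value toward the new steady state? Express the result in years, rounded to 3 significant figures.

τ = M₀/F₀ = 36460/43.63 = 835.7 yr.
The remaining gap fraction is e^(−t/τ); 94% covered ⇒ e^(−t/τ) = 0.0600.
t = −τ ln(0.0600) = 835.7 × 2.813 = 2351 yr.

2350 yr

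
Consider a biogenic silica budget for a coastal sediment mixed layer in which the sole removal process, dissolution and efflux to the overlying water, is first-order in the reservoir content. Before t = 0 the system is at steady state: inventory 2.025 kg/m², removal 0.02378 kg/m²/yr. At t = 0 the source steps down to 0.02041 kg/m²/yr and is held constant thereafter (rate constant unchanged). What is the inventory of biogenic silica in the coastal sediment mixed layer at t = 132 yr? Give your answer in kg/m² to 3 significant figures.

1.80 kg/m²

The sink rate constant is k = F₀/M₀ = 0.02378/2.025 = 0.01174 yr⁻¹.
Solving dM/dt = F₁ − kM with M(0) = M₀ gives M(t) = F₁/k + (M₀ − F₁/k)·e^(−kt).
F₁/k = 0.02041/0.01174 = 1.7380 kg/m²; kt = 0.01174 × 132 = 1.550, e^(−kt) = 0.2122.
M(132) = 1.7380 + (2.025 − 1.7380) × 0.2122 = 1.7380 + 0.06090 = 1.7989 kg/m².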